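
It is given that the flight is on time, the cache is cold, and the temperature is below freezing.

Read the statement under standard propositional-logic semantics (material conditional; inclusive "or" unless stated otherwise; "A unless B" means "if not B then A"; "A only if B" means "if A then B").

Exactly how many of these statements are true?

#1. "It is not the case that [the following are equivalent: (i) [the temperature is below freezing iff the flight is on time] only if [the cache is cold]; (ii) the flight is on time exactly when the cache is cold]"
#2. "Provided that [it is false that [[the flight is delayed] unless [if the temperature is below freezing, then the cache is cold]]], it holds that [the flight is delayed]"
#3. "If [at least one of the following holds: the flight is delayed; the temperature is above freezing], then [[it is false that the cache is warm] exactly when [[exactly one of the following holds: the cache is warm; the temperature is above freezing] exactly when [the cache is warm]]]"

2

Let L = "the temperature is below freezing" (T), K = "the flight is delayed" (F), V = "the cache is warm" (F).

#1: In symbols: ¬(((L ↔ ¬K) → ¬V) ↔ (¬K ↔ ¬V))

¬K = ¬F = T
L ↔ ¬K = T ↔ T = T
¬V = ¬F = T
(L ↔ ¬K) → ¬V = T → T = T
¬K = ¬F = T
¬V = ¬F = T
¬K ↔ ¬V = T ↔ T = T
((L ↔ ¬K) → ¬V) ↔ (¬K ↔ ¬V) = T ↔ T = T
¬(((L ↔ ¬K) → ¬V) ↔ (¬K ↔ ¬V)) = ¬T = F
Hence #1 is false.

#2: In symbols: ¬(K ∨ (L → ¬V)) → K

¬V = ¬F = T
L → ¬V = T → T = T
K ∨ (L → ¬V) = F ∨ T = T
¬(K ∨ (L → ¬V)) = ¬T = F
¬(K ∨ (L → ¬V)) → K = F → F = T
Hence #2 is true.

#3: In symbols: (K ∨ ¬L) → (¬V ↔ ((V ⊕ ¬L) ↔ V))

¬L = ¬T = F
K ∨ ¬L = F ∨ F = F
¬V = ¬F = T
¬L = ¬T = F
V ⊕ ¬L = F ⊕ F = F
(V ⊕ ¬L) ↔ V = F ↔ F = T
¬V ↔ ((V ⊕ ¬L) ↔ V) = T ↔ T = T
(K ∨ ¬L) → (¬V ↔ ((V ⊕ ¬L) ↔ V)) = F → T = T
So #3 is true.

True statements: 2 (#2, #3).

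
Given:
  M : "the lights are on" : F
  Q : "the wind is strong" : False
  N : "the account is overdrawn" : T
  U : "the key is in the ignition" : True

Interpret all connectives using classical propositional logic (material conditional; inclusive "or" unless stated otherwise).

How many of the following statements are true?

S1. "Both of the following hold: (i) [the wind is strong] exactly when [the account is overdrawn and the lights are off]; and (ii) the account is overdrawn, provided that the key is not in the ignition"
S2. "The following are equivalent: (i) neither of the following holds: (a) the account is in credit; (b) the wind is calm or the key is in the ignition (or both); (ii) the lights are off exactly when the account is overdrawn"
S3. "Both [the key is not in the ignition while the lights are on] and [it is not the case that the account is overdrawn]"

0

S1: Formalization: (Q <-> (N & ~M)) & (~U -> N)

~M = ~F = T
N & ~M = T & T = T
Q <-> (N & ~M) = F <-> T = F
~U = ~T = F
~U -> N = F -> T = T
(Q <-> (N & ~M)) & (~U -> N) = F & T = F
So S1 is false.

S2: Parsed as (~N nor (~Q | U)) <-> (~M <-> N)

~N = ~T = F
~Q = ~F = T
~Q | U = T | T = T
~N nor (~Q | U) = F nor T = F
~M = ~F = T
~M <-> N = T <-> T = T
(~N nor (~Q | U)) <-> (~M <-> N) = F <-> T = F
Thus S2 is false.

S3: Parsed as (~U & M) & ~N

~U = ~T = F
~U & M = F & F = F
~N = ~T = F
(~U & M) & ~N = F & F = F
So S3 is false.

Count: 0.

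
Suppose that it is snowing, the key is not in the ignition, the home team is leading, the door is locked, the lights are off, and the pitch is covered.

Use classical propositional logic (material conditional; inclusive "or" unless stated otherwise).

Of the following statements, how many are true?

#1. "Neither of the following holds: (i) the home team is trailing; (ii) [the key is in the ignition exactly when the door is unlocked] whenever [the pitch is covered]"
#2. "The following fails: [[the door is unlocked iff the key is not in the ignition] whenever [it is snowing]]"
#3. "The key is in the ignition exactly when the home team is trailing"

Let R = "the home team is leading" (T), V = "the pitch is covered" (T), Q = "the key is in the ignition" (F), S = "the door is locked" (T), P = "it is snowing" (T).

#1: In symbols: ¬R ↓ (V → (Q ↔ ¬S))

¬R = ¬T = F
¬S = ¬T = F
Q ↔ ¬S = F ↔ F = T
V → (Q ↔ ¬S) = T → T = T
¬R ↓ (V → (Q ↔ ¬S)) = F ↓ T = F
So #1 is false.

#2: In symbols: ¬(P → (¬S ↔ ¬Q))

¬S = ¬T = F
¬Q = ¬F = T
¬S ↔ ¬Q = F ↔ T = F
P → (¬S ↔ ¬Q) = T → F = F
¬(P → (¬S ↔ ¬Q)) = ¬F = T
Hence #2 is true.

#3: Parsed as Q ↔ ¬R

¬R = ¬T = F
Q ↔ ¬R = F ↔ F = T
Thus #3 is true.

True statements: 2.

2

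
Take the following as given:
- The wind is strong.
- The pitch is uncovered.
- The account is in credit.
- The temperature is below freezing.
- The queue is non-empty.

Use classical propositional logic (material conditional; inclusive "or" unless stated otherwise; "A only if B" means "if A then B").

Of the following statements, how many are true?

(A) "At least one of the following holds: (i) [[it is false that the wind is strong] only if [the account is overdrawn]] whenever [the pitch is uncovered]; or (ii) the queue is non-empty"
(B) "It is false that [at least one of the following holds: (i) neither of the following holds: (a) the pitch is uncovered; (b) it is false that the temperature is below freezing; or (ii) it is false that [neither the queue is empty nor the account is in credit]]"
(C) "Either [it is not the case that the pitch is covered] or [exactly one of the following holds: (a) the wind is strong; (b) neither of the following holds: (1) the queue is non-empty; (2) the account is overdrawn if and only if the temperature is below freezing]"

Let Q = "the pitch is covered" (F), P = "the wind is strong" (T), R = "the account is overdrawn" (F), U = "the queue is empty" (F), S = "the temperature is below freezing" (T).

(A): This is (~Q -> (~P -> R)) | ~U.

~Q = ~F = T
~P = ~T = F
~P -> R = F -> F = T
~Q -> (~P -> R) = T -> T = T
~U = ~F = T
(~Q -> (~P -> R)) | ~U = T | T = T
So (A) is true.

(B): Parsed as ~((~Q nor ~S) | ~(U nor ~R))

~Q = ~F = T
~S = ~T = F
~Q nor ~S = T nor F = F
~R = ~F = T
U nor ~R = F nor T = F
~(U nor ~R) = ~F = T
(~Q nor ~S) | ~(U nor ~R) = F | T = T
~((~Q nor ~S) | ~(U nor ~R)) = ~T = F
So (B) is false.

(C): In symbols: ~Q | (P xor (~U nor (R <-> S)))

~Q = ~F = T
~U = ~F = T
R <-> S = F <-> T = F
~U nor (R <-> S) = T nor F = F
P xor (~U nor (R <-> S)) = T xor F = T
~Q | (P xor (~U nor (R <-> S))) = T | T = T
Thus (C) is true.

True statements: 2.

2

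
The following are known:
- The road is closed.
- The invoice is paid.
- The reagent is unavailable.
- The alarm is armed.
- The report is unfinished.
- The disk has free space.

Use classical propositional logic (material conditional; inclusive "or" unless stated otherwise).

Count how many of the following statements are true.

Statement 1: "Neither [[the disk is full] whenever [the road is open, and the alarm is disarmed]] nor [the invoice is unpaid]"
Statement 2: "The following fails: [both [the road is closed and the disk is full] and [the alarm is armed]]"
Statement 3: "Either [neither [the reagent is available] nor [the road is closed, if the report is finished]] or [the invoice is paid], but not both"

Let R = "the road is closed" (True), W = "the alarm is armed" (True), N = "the disk is full" (False), L = "the invoice is paid" (True), M = "the reagent is available" (False), K = "the report is finished" (False).

Statement 1: In symbols: ((not R and not W) -> N) nor not L

not R = not True = False
not W = not True = False
not R and not W = False and False = False
(not R and not W) -> N = False -> False = True
not L = not True = False
((not R and not W) -> N) nor not L = True nor False = False
So Statement 1 is false.

Statement 2: This is not ((R and N) and W).

R and N = True and False = False
(R and N) and W = False and True = False
not ((R and N) and W) = not False = True
So Statement 2 is true.

Statement 3: Formalization: (M nor (K -> R)) xor L

K -> R = False -> True = True
M nor (K -> R) = False nor True = False
(M nor (K -> R)) xor L = False xor True = True
Hence Statement 3 is true.

True statements: 2 (Statement 2, Statement 3).

2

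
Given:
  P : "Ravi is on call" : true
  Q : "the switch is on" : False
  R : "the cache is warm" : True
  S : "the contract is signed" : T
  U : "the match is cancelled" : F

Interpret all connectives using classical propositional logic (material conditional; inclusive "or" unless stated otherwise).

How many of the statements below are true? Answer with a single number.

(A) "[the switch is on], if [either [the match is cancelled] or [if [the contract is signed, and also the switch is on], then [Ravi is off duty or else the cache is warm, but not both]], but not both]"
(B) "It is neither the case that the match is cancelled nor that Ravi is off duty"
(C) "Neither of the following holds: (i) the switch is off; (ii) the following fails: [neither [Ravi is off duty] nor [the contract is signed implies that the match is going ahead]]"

(A): In symbols: (U xor ((S & Q) -> (~P xor R))) -> Q

S & Q = T & F = F
~P = ~T = F
~P xor R = F xor T = T
(S & Q) -> (~P xor R) = F -> T = T
U xor ((S & Q) -> (~P xor R)) = F xor T = T
(U xor ((S & Q) -> (~P xor R))) -> Q = T -> F = F
Hence (A) is false.

(B): In symbols: U nor ~P

~P = ~T = F
U nor ~P = F nor F = T
Hence (B) is true.

(C): Formalization: ~Q nor ~(~P nor (S -> ~U))

~Q = ~F = T
~P = ~T = F
~U = ~F = T
S -> ~U = T -> T = T
~P nor (S -> ~U) = F nor T = F
~(~P nor (S -> ~U)) = ~F = T
~Q nor ~(~P nor (S -> ~U)) = T nor T = F
So (C) is false.

1 of the 3 statements is true ((B)).

1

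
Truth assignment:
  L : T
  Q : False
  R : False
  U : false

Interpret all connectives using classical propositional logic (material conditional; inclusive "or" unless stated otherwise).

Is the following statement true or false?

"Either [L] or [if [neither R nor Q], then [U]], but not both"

Parsed as L ⊕ ((R ↓ Q) → U)

R ↓ Q = F ↓ F = T
(R ↓ Q) → U = T → F = F
L ⊕ ((R ↓ Q) → U) = T ⊕ F = T

The statement is true.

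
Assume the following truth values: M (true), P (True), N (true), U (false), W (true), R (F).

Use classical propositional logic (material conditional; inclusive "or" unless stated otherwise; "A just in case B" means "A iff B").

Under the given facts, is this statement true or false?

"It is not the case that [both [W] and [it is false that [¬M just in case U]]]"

true

Values: W=True, M=True, U=False.
In symbols: not (W and not (not M iff U))

not M = not True = False
not M iff U = False iff False = True
not (not M iff U) = not True = False
W and not (not M iff U) = True and False = False
not (W and not (not M iff U)) = not False = True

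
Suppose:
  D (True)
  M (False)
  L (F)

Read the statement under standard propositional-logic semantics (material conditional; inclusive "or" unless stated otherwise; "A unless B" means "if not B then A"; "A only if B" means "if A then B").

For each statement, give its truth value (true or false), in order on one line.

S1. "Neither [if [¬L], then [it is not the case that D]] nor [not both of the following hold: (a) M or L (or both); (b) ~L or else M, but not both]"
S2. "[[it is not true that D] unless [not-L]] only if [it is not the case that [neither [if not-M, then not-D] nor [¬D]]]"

S1 false, S2 false

S1: Formalization: (¬L → ¬D) ↓ ((M ∨ L) ↑ (¬L ⊕ M))

¬L = ¬F = T
¬D = ¬T = F
¬L → ¬D = T → F = F
M ∨ L = F ∨ F = F
¬L = ¬F = T
¬L ⊕ M = T ⊕ F = T
(M ∨ L) ↑ (¬L ⊕ M) = F ↑ T = T
(¬L → ¬D) ↓ ((M ∨ L) ↑ (¬L ⊕ M)) = F ↓ T = F
Hence S1 is false.

S2: In symbols: (¬D ∨ ¬L) → ¬((¬M → ¬D) ↓ ¬D)

¬D = ¬T = F
¬L = ¬F = T
¬D ∨ ¬L = F ∨ T = T
¬M = ¬F = T
¬D = ¬T = F
¬M → ¬D = T → F = F
¬D = ¬T = F
(¬M → ¬D) ↓ ¬D = F ↓ F = T
¬((¬M → ¬D) ↓ ¬D) = ¬T = F
(¬D ∨ ¬L) → ¬((¬M → ¬D) ↓ ¬D) = T → F = F
Thus S2 is false.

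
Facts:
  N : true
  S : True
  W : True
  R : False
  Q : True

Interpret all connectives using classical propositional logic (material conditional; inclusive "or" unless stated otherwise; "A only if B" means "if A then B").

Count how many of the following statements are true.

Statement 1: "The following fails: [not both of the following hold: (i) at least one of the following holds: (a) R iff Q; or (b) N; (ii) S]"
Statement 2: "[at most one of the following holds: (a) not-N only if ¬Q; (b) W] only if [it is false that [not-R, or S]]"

2

Statement 1: This is ~(((R <-> Q) | N) nand S).

R <-> Q = F <-> T = F
(R <-> Q) | N = F | T = T
((R <-> Q) | N) nand S = T nand T = F
~(((R <-> Q) | N) nand S) = ~F = T
Thus Statement 1 is true.

Statement 2: Parsed as ((~N -> ~Q) nand W) -> ~(~R | S)

~N = ~T = F
~Q = ~T = F
~N -> ~Q = F -> F = T
(~N -> ~Q) nand W = T nand T = F
~R = ~F = T
~R | S = T | T = T
~(~R | S) = ~T = F
((~N -> ~Q) nand W) -> ~(~R | S) = F -> F = T
Hence Statement 2 is true.

Count: 2.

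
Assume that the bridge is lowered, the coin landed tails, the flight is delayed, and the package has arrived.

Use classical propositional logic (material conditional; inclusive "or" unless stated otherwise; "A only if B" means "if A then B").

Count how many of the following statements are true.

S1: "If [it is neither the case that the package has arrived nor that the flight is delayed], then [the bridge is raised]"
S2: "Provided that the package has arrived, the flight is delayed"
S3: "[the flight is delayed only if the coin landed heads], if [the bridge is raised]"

Let S = "the package has arrived" (True), M = "the flight is delayed" (True), H = "the bridge is raised" (False), V = "the coin landed heads" (False).

S1: Parsed as (S nor M) -> H

S nor M = True nor True = False
(S nor M) -> H = False -> False = True
Hence S1 is true.

S2: Formalization: S -> M

S -> M = True -> True = True
Thus S2 is true.

S3: This is H -> (M -> V).

M -> V = True -> False = False
H -> (M -> V) = False -> False = True
Hence S3 is true.

Count: 3.

3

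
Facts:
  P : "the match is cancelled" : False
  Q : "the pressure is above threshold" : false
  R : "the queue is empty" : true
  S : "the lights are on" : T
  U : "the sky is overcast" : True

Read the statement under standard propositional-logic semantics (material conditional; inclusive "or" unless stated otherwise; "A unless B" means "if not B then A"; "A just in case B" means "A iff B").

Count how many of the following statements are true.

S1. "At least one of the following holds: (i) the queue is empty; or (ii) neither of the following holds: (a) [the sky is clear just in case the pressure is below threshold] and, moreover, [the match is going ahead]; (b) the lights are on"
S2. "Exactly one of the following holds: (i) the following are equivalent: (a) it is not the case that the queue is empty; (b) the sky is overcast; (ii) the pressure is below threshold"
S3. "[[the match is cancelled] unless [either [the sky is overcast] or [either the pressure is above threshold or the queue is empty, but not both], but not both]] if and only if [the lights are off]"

3

S1: Formalization: R or (((not U iff not Q) and not P) nor S)

not U = not True = False
not Q = not False = True
not U iff not Q = False iff True = False
not P = not False = True
(not U iff not Q) and not P = False and True = False
((not U iff not Q) and not P) nor S = False nor True = False
R or (((not U iff not Q) and not P) nor S) = True or False = True
Thus S1 is true.

S2: Parsed as (not R iff U) xor not Q

not R = not True = False
not R iff U = False iff True = False
not Q = not False = True
(not R iff U) xor not Q = False xor True = True
Hence S2 is true.

S3: In symbols: (P or (U xor (Q xor R))) iff not S

Q xor R = False xor True = True
U xor (Q xor R) = True xor True = False
P or (U xor (Q xor R)) = False or False = False
not S = not True = False
(P or (U xor (Q xor R))) iff not S = False iff False = True
Hence S3 is true.

3 of the 3 statements are true.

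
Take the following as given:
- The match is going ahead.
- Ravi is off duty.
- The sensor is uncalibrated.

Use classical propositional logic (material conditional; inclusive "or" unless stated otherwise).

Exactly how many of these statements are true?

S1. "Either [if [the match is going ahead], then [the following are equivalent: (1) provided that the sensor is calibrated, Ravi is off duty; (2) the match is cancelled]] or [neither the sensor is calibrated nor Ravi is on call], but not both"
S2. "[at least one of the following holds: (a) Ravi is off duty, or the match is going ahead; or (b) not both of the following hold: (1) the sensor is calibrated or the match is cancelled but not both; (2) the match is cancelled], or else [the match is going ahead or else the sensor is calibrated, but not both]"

2

Let H = "the match is cancelled" (F), W = "the sensor is calibrated" (F), V = "Ravi is on call" (F).

S1: In symbols: (¬H → ((W → ¬V) ↔ H)) ⊕ (W ↓ V)

¬H = ¬F = T
¬V = ¬F = T
W → ¬V = F → T = T
(W → ¬V) ↔ H = T ↔ F = F
¬H → ((W → ¬V) ↔ H) = T → F = F
W ↓ V = F ↓ F = T
(¬H → ((W → ¬V) ↔ H)) ⊕ (W ↓ V) = F ⊕ T = T
Thus S1 is true.

S2: This is ((¬V ∨ ¬H) ∨ ((W ⊕ H) ↑ H)) ∨ (¬H ⊕ W).

¬V = ¬F = T
¬H = ¬F = T
¬V ∨ ¬H = T ∨ T = T
W ⊕ H = F ⊕ F = F
(W ⊕ H) ↑ H = F ↑ F = T
(¬V ∨ ¬H) ∨ ((W ⊕ H) ↑ H) = T ∨ T = T
¬H = ¬F = T
¬H ⊕ W = T ⊕ F = T
((¬V ∨ ¬H) ∨ ((W ⊕ H) ↑ H)) ∨ (¬H ⊕ W) = T ∨ T = T
Thus S2 is true.

Count: 2.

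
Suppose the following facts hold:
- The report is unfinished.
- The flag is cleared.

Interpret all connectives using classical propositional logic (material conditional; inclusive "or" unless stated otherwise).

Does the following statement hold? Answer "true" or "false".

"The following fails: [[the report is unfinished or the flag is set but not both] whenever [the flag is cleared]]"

Let Q = "the flag is set" (F), P = "the report is finished" (F).
Formalization: ¬(¬Q → (¬P ⊕ Q))

¬Q = ¬F = T
¬P = ¬F = T
¬P ⊕ Q = T ⊕ F = T
¬Q → (¬P ⊕ Q) = T → T = T
¬(¬Q → (¬P ⊕ Q)) = ¬T = F

False.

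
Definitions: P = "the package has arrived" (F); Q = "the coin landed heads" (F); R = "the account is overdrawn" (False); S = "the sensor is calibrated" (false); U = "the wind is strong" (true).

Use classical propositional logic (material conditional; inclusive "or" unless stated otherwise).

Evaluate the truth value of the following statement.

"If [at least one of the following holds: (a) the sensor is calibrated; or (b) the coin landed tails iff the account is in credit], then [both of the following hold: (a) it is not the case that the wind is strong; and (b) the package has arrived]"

Values: S=F, Q=F, R=F, U=T, P=F.
This is (S | (~Q <-> ~R)) -> (~U & P).

~Q = ~F = T
~R = ~F = T
~Q <-> ~R = T <-> T = T
S | (~Q <-> ~R) = F | T = T
~U = ~T = F
~U & P = F & F = F
(S | (~Q <-> ~R)) -> (~U & P) = T -> F = F

False.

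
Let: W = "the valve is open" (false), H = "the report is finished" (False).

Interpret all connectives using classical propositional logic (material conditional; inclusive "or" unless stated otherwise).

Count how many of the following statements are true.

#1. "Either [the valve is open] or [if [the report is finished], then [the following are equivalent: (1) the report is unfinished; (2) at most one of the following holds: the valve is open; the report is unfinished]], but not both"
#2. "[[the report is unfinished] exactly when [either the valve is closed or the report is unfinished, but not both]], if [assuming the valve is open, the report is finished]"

#1: Parsed as W xor (H -> (not H iff (W nand not H)))

not H = not False = True
not H = not False = True
W nand not H = False nand True = True
not H iff (W nand not H) = True iff True = True
H -> (not H iff (W nand not H)) = False -> True = True
W xor (H -> (not H iff (W nand not H))) = False xor True = True
Hence #1 is true.

#2: Parsed as (W -> H) -> (not H iff (not W xor not H))

W -> H = False -> False = True
not H = not False = True
not W = not False = True
not H = not False = True
not W xor not H = True xor True = False
not H iff (not W xor not H) = True iff False = False
(W -> H) -> (not H iff (not W xor not H)) = True -> False = False
Hence #2 is false.

True statements: 1 (#1).

1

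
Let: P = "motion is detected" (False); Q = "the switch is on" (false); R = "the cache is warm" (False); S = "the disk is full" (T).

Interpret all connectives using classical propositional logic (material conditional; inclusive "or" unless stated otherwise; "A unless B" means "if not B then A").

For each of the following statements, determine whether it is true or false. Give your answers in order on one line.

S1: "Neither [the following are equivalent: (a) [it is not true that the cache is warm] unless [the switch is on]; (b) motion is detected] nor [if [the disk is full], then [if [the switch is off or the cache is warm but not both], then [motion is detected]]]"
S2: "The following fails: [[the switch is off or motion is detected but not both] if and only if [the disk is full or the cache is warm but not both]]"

S1 True; S2 False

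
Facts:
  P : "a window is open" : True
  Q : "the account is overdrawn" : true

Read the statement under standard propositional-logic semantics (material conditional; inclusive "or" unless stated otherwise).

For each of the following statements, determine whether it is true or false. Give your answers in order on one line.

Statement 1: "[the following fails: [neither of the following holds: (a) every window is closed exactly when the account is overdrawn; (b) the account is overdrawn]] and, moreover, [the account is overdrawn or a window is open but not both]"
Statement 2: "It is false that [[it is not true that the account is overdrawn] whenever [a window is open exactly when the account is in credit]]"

Statement 1 F, Statement 2 F

Statement 1: Parsed as not ((not P iff Q) nor Q) and (Q xor P)

not P = not True = False
not P iff Q = False iff True = False
(not P iff Q) nor Q = False nor True = False
not ((not P iff Q) nor Q) = not False = True
Q xor P = True xor True = False
not ((not P iff Q) nor Q) and (Q xor P) = True and False = False
Hence Statement 1 is false.

Statement 2: Parsed as not ((P iff not Q) -> not Q)

not Q = not True = False
P iff not Q = True iff False = False
not Q = not True = False
(P iff not Q) -> not Q = False -> False = True
not ((P iff not Q) -> not Q) = not True = False
So Statement 2 is false.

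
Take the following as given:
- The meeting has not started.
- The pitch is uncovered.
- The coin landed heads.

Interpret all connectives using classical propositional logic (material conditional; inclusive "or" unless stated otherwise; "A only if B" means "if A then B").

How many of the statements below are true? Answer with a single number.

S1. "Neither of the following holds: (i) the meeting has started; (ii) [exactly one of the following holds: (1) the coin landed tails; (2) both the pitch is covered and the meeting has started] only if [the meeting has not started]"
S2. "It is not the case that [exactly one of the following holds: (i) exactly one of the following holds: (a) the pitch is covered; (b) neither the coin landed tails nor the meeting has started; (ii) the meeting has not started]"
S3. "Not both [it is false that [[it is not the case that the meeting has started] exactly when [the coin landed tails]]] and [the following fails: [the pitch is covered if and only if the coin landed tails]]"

2

Let P = "the meeting has started" (False), R = "the coin landed heads" (True), Q = "the pitch is covered" (False).

S1: In symbols: P nor ((not R xor (Q and P)) -> not P)

not R = not True = False
Q and P = False and False = False
not R xor (Q and P) = False xor False = False
not P = not False = True
(not R xor (Q and P)) -> not P = False -> True = True
P nor ((not R xor (Q and P)) -> not P) = False nor True = False
Hence S1 is false.

S2: Parsed as not ((Q xor (not R nor P)) xor not P)

not R = not True = False
not R nor P = False nor False = True
Q xor (not R nor P) = False xor True = True
not P = not False = True
(Q xor (not R nor P)) xor not P = True xor True = False
not ((Q xor (not R nor P)) xor not P) = not False = True
Hence S2 is true.

S3: This is not (not P iff not R) nand not (Q iff not R).

not P = not False = True
not R = not True = False
not P iff not R = True iff False = False
not (not P iff not R) = not False = True
not R = not True = False
Q iff not R = False iff False = True
not (Q iff not R) = not True = False
not (not P iff not R) nand not (Q iff not R) = True nand False = True
Thus S3 is true.

2 of the 3 statements are true (S2, S3).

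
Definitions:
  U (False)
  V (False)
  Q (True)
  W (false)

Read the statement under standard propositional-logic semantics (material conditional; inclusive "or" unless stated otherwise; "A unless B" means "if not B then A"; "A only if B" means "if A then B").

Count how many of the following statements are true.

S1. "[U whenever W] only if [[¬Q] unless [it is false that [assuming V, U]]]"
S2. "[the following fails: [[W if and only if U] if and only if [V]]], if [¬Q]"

1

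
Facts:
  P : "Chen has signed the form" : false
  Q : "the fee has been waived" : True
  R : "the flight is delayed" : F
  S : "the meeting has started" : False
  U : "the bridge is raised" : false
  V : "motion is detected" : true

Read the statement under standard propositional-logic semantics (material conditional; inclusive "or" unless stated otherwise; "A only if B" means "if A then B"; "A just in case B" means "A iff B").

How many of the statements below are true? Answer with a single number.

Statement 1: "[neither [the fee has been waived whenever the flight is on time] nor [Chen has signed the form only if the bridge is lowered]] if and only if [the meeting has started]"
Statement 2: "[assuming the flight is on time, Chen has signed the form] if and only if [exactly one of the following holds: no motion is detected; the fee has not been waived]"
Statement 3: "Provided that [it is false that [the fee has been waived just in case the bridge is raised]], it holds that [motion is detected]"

Statement 1: This is ((~R -> Q) nor (P -> ~U)) <-> S.

~R = ~F = T
~R -> Q = T -> T = T
~U = ~F = T
P -> ~U = F -> T = T
(~R -> Q) nor (P -> ~U) = T nor T = F
((~R -> Q) nor (P -> ~U)) <-> S = F <-> F = T
So Statement 1 is true.

Statement 2: Formalization: (~R -> P) <-> (~V xor ~Q)

~R = ~F = T
~R -> P = T -> F = F
~V = ~T = F
~Q = ~T = F
~V xor ~Q = F xor F = F
(~R -> P) <-> (~V xor ~Q) = F <-> F = T
Thus Statement 2 is true.

Statement 3: Parsed as ~(Q <-> U) -> V

Q <-> U = T <-> F = F
~(Q <-> U) = ~F = T
~(Q <-> U) -> V = T -> T = T
So Statement 3 is true.

True statements: 3 (Statement 1, Statement 2, Statement 3).

3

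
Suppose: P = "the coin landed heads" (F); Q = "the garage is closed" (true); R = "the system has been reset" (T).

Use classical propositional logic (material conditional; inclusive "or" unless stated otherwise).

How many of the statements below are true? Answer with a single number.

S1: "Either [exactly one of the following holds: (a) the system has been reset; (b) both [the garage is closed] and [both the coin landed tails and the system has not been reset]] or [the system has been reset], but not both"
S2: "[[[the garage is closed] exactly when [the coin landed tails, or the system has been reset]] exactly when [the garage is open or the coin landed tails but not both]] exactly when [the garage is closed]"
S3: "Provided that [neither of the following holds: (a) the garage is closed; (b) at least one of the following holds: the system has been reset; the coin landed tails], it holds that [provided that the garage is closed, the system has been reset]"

S1: Formalization: (R xor (Q and (not P and not R))) xor R

not P = not False = True
not R = not True = False
not P and not R = True and False = False
Q and (not P and not R) = True and False = False
R xor (Q and (not P and not R)) = True xor False = True
(R xor (Q and (not P and not R))) xor R = True xor True = False
So S1 is false.

S2: This is ((Q iff (not P or R)) iff (not Q xor not P)) iff Q.

not P = not False = True
not P or R = True or True = True
Q iff (not P or R) = True iff True = True
not Q = not True = False
not P = not False = True
not Q xor not P = False xor True = True
(Q iff (not P or R)) iff (not Q xor not P) = True iff True = True
((Q iff (not P or R)) iff (not Q xor not P)) iff Q = True iff True = True
Hence S2 is true.

S3: This is (Q nor (R or not P)) -> (Q -> R).

not P = not False = True
R or not P = True or True = True
Q nor (R or not P) = True nor True = False
Q -> R = True -> True = True
(Q nor (R or not P)) -> (Q -> R) = False -> True = True
Hence S3 is true.

2 of the 3 statements are true (S2, S3).

2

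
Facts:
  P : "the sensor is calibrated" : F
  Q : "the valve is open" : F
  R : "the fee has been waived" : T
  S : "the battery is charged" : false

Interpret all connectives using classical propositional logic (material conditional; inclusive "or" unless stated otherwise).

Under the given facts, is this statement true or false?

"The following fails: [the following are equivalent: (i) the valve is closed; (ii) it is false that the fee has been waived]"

Formalization: ¬(¬Q ↔ ¬R)

¬Q = ¬F = T
¬R = ¬T = F
¬Q ↔ ¬R = T ↔ F = F
¬(¬Q ↔ ¬R) = ¬F = T

True.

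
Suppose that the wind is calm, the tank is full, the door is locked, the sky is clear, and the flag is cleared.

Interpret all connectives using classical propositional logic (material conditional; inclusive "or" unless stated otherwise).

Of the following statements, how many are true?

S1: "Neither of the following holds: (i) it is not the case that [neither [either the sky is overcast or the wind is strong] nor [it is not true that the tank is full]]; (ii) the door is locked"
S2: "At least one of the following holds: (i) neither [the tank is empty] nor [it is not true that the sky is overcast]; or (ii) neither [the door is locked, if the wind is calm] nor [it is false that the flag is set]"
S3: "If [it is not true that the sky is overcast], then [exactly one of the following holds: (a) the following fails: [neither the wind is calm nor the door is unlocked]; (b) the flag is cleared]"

0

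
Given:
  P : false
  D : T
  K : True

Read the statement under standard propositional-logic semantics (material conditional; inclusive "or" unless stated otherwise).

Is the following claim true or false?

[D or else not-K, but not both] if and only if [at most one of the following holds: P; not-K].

true

This is (D xor not K) iff (P nand not K).

not K = not True = False
D xor not K = True xor False = True
not K = not True = False
P nand not K = False nand False = True
(D xor not K) iff (P nand not K) = True iff True = True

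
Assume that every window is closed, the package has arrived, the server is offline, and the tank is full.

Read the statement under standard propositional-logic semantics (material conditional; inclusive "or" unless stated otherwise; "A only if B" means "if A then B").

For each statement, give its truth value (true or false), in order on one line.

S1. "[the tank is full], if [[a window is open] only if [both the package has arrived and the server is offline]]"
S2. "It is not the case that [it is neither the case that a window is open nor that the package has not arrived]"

Let P = "a window is open" (False), Q = "the package has arrived" (True), R = "the server is online" (False), S = "the tank is full" (True).

S1: In symbols: (P -> (Q and not R)) -> S

not R = not False = True
Q and not R = True and True = True
P -> (Q and not R) = False -> True = True
(P -> (Q and not R)) -> S = True -> True = True
Thus S1 is true.

S2: Parsed as not (P nor not Q)

not Q = not True = False
P nor not Q = False nor False = True
not (P nor not Q) = not True = False
So S2 is false.

S1 True, S2 False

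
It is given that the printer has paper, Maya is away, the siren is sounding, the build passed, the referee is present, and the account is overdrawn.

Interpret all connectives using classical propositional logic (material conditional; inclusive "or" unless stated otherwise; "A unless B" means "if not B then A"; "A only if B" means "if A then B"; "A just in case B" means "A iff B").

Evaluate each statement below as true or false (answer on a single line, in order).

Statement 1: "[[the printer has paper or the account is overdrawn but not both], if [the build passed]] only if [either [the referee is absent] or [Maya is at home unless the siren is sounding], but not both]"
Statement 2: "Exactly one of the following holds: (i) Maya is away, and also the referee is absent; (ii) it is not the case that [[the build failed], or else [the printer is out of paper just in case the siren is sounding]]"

Let G = "the build passed" (T), D = "the printer has paper" (T), N = "the account is overdrawn" (T), V = "the referee is present" (T), W = "Maya is at home" (F), P = "the siren is sounding" (T).

Statement 1: Parsed as (G → (D ⊕ N)) → (¬V ⊕ (W ∨ P))

D ⊕ N = T ⊕ T = F
G → (D ⊕ N) = T → F = F
¬V = ¬T = F
W ∨ P = F ∨ T = T
¬V ⊕ (W ∨ P) = F ⊕ T = T
(G → (D ⊕ N)) → (¬V ⊕ (W ∨ P)) = F → T = T
Thus Statement 1 is true.

Statement 2: Parsed as (¬W ∧ ¬V) ⊕ ¬(¬G ∨ (¬D ↔ P))

¬W = ¬F = T
¬V = ¬T = F
¬W ∧ ¬V = T ∧ F = F
¬G = ¬T = F
¬D = ¬T = F
¬D ↔ P = F ↔ T = F
¬G ∨ (¬D ↔ P) = F ∨ F = F
¬(¬G ∨ (¬D ↔ P)) = ¬F = T
(¬W ∧ ¬V) ⊕ ¬(¬G ∨ (¬D ↔ P)) = F ⊕ T = T
So Statement 2 is true.

Statement 1 T, Statement 2 T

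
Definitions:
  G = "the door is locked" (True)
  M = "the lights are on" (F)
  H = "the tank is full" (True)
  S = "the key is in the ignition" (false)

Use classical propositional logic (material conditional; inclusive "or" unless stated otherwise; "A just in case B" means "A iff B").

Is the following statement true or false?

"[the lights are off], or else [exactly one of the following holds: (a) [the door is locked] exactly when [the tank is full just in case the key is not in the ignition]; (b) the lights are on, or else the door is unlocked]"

In symbols: ~M | ((G <-> (H <-> ~S)) xor (M | ~G))

~M = ~F = T
~S = ~F = T
H <-> ~S = T <-> T = T
G <-> (H <-> ~S) = T <-> T = T
~G = ~T = F
M | ~G = F | F = F
(G <-> (H <-> ~S)) xor (M | ~G) = T xor F = T
~M | ((G <-> (H <-> ~S)) xor (M | ~G)) = T | T = T

The statement is true.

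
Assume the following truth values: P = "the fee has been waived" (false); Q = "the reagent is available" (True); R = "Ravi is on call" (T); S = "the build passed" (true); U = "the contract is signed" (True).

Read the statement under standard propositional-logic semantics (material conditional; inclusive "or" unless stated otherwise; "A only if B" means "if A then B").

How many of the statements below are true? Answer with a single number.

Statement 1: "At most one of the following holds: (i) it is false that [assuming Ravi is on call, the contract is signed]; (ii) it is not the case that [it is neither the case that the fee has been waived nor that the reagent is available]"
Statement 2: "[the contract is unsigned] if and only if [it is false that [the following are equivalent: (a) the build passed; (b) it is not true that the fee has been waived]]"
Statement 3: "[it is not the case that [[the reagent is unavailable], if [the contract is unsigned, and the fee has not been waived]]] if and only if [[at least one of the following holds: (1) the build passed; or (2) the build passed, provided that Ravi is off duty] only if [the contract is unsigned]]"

Statement 1: This is ~(R -> U) nand ~(P nor Q).

R -> U = T -> T = T
~(R -> U) = ~T = F
P nor Q = F nor T = F
~(P nor Q) = ~F = T
~(R -> U) nand ~(P nor Q) = F nand T = T
So Statement 1 is true.

Statement 2: This is ~U <-> ~(S <-> ~P).

~U = ~T = F
~P = ~F = T
S <-> ~P = T <-> T = T
~(S <-> ~P) = ~T = F
~U <-> ~(S <-> ~P) = F <-> F = T
Hence Statement 2 is true.

Statement 3: Formalization: ~((~U & ~P) -> ~Q) <-> ((S | (~R -> S)) -> ~U)

~U = ~T = F
~P = ~F = T
~U & ~P = F & T = F
~Q = ~T = F
(~U & ~P) -> ~Q = F -> F = T
~((~U & ~P) -> ~Q) = ~T = F
~R = ~T = F
~R -> S = F -> T = T
S | (~R -> S) = T | T = T
~U = ~T = F
(S | (~R -> S)) -> ~U = T -> F = F
~((~U & ~P) -> ~Q) <-> ((S | (~R -> S)) -> ~U) = F <-> F = T
Hence Statement 3 is true.

True statements: 3 (Statement 1, Statement 2, Statement 3).

3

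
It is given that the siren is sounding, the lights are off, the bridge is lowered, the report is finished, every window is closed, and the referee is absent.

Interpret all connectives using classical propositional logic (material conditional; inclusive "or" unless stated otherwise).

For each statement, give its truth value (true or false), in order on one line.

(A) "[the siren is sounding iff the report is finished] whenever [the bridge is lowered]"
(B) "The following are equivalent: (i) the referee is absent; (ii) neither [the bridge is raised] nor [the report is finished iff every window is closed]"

Let R = "the bridge is raised" (F), P = "the siren is sounding" (T), S = "the report is finished" (T), V = "the referee is present" (F), U = "a window is open" (F).

(A): This is ~R -> (P <-> S).

~R = ~F = T
P <-> S = T <-> T = T
~R -> (P <-> S) = T -> T = T
Thus (A) is true.

(B): Parsed as ~V <-> (R nor (S <-> ~U))

~V = ~F = T
~U = ~F = T
S <-> ~U = T <-> T = T
R nor (S <-> ~U) = F nor T = F
~V <-> (R nor (S <-> ~U)) = T <-> F = F
Hence (B) is false.

(A) T; (B) F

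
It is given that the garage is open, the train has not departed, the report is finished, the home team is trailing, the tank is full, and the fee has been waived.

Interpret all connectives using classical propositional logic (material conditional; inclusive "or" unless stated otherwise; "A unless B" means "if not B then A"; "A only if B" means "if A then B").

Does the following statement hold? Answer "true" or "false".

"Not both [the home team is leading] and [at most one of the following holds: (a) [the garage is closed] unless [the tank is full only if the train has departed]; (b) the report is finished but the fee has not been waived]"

True.

Let N = "the home team is leading" (F), R = "the garage is closed" (F), D = "the tank is full" (T), L = "the train has departed" (F), V = "the report is finished" (T), S = "the fee has been waived" (T).
Formalization: N nand ((R | (D -> L)) nand (V & ~S))

D -> L = T -> F = F
R | (D -> L) = F | F = F
~S = ~T = F
V & ~S = T & F = F
(R | (D -> L)) nand (V & ~S) = F nand F = T
N nand ((R | (D -> L)) nand (V & ~S)) = F nand T = T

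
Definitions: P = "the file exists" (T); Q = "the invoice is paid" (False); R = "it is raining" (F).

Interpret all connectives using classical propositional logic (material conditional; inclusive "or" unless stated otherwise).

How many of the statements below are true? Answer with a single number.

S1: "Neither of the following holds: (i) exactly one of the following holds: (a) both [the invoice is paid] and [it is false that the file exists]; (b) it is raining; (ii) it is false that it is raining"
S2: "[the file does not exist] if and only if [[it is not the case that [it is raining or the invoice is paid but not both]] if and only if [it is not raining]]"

0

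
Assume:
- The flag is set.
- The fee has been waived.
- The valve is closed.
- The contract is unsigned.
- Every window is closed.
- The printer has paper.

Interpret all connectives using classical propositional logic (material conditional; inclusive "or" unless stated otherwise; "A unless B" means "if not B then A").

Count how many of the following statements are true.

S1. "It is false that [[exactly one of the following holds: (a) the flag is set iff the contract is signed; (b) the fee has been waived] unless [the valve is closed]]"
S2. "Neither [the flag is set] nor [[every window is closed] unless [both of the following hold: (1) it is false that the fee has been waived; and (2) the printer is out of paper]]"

0

Let P = "the flag is set" (T), S = "the contract is signed" (F), Q = "the fee has been waived" (T), R = "the valve is open" (F), U = "a window is open" (F), V = "the printer has paper" (T).

S1: In symbols: ~(((P <-> S) xor Q) | ~R)

P <-> S = T <-> F = F
(P <-> S) xor Q = F xor T = T
~R = ~F = T
((P <-> S) xor Q) | ~R = T | T = T
~(((P <-> S) xor Q) | ~R) = ~T = F
So S1 is false.

S2: Parsed as P nor (~U | (~Q & ~V))

~U = ~F = T
~Q = ~T = F
~V = ~T = F
~Q & ~V = F & F = F
~U | (~Q & ~V) = T | F = T
P nor (~U | (~Q & ~V)) = T nor T = F
Thus S2 is false.

True statements: 0 (none).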